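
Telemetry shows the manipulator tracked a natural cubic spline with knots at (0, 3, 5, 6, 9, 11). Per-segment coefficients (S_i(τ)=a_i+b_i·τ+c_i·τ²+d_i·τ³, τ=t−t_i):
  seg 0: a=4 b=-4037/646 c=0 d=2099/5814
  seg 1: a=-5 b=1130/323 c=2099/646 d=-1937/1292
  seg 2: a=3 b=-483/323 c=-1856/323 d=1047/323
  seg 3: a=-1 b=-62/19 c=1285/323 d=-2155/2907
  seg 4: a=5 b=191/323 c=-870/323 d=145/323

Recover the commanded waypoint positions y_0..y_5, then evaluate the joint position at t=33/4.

y_0=4 y_1=-5 y_2=3 y_3=-1 y_4=5 y_5=-1
S(33/4) = 69337/20672

y_0 = S_0(0) = a_0 = 4
y_1 = S_1(0) = a_1 = -5
y_2 = S_2(0) = a_2 = 3
y_3 = S_3(0) = a_3 = -1
y_4 = S_4(0) = a_4 = 5
y_5 = S_4(2) = -1
t_q=33/4 is in segment 3 (τ=9/4); S_3(τ)=69337/20672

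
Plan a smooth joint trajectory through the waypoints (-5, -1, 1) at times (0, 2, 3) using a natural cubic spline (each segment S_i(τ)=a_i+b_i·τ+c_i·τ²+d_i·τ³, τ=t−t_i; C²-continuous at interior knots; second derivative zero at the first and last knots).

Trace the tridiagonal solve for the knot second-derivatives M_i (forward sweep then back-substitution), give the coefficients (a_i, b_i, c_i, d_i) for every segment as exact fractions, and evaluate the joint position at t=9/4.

  seg 0: a=-5 b=2 c=0 d=0
  seg 1: a=-1 b=2 c=0 d=0
S(9/4) = -1/2

Δ: Δ0=2, Δ1=2
row 1: diag=6, rhs=0; c'=1/6, d'=0
back: M1=0
M: M0=0, M1=0, M2=0
seg 0: a=-5, c=M0/2=0, d=(M1−M0)/(6·2)=0, b=Δ0−h0·(2M0+M1)/6=2
seg 1: a=-1, c=M1/2=0, d=(M2−M1)/(6·1)=0, b=Δ1−h1·(2M1+M2)/6=2
t_q=9/4 → seg 1, τ=1/4; S=-1+2·τ+0·τ²+0·τ³=-1/2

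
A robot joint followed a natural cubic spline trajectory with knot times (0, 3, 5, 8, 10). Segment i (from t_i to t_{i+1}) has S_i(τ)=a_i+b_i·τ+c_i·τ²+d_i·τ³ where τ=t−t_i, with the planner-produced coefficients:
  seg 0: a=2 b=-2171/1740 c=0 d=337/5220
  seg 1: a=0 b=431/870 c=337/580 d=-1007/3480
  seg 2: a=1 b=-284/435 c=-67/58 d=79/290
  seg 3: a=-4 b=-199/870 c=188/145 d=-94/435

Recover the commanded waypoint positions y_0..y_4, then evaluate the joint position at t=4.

y_0=2 y_1=0 y_2=1 y_3=-4 y_4=-1
S(4) = 913/1160

y_0 = S_0(0) = a_0 = 2
y_1 = S_1(0) = a_1 = 0
y_2 = S_2(0) = a_2 = 1
y_3 = S_3(0) = a_3 = -4
y_4 = S_3(2) = -1
t_q=4 is in segment 1 (τ=1); S_1(τ)=913/1160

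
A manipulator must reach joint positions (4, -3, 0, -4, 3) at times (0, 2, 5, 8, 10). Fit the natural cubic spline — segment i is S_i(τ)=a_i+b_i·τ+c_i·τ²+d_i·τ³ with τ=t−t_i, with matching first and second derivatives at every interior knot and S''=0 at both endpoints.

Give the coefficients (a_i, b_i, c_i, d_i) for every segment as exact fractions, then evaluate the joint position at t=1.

  seg 0: a=4 b=-1199/255 c=0 d=613/2040
  seg 1: a=-3 b=-559/510 c=613/340 d=-3379/9180
  seg 2: a=0 b=-13/60 c=-77/51 d=3481/9180
  seg 3: a=-4 b=491/510 c=647/340 d=-647/2040
S(1) = -273/680

Δ: Δ0=-7/2, Δ1=1, Δ2=-4/3, Δ3=7/2
row 1: diag=10, rhs=27; c'=3/10, d'=27/10
row 2: denom=12−3·3/10=111/10; d'=(-14−3·27/10)/(111/10)=-221/111
row 3: denom=10−3·10/37=340/37; d'=(29−3·-221/111)/(340/37)=647/170
back: M3=647/170
back: M2=-221/111−10/37·647/170=-154/51
back: M1=27/10−3/10·-154/51=613/170
M: M0=0, M1=613/170, M2=-154/51, M3=647/170, M4=0
seg 0: a=4, c=M0/2=0, d=(M1−M0)/(6·2)=613/2040, b=Δ0−h0·(2M0+M1)/6=-1199/255
seg 1: a=-3, c=M1/2=613/340, d=(M2−M1)/(6·3)=-3379/9180, b=Δ1−h1·(2M1+M2)/6=-559/510
seg 2: a=0, c=M2/2=-77/51, d=(M3−M2)/(6·3)=3481/9180, b=Δ2−h2·(2M2+M3)/6=-13/60
seg 3: a=-4, c=M3/2=647/340, d=(M4−M3)/(6·2)=-647/2040, b=Δ3−h3·(2M3+M4)/6=491/510
t_q=1 → seg 0, τ=1; S=4+-1199/255·τ+0·τ²+613/2040·τ³=-273/680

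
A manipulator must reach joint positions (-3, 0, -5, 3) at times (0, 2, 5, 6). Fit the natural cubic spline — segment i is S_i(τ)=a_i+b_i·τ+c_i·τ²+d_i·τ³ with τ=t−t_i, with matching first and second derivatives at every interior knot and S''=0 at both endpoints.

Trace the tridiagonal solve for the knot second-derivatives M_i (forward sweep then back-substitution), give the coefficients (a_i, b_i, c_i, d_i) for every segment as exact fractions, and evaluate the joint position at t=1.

Δ: Δ0=3/2, Δ1=-5/3, Δ2=8
row 1: diag=10, rhs=-19; c'=3/10, d'=-19/10
row 2: denom=8−3·3/10=71/10; d'=(58−3·-19/10)/(71/10)=637/71
back: M2=637/71
back: M1=-19/10−3/10·637/71=-326/71
M: M0=0, M1=-326/71, M2=637/71, M3=0
seg 0: a=-3, c=M0/2=0, d=(M1−M0)/(6·2)=-163/426, b=Δ0−h0·(2M0+M1)/6=1291/426
seg 1: a=0, c=M1/2=-163/71, d=(M2−M1)/(6·3)=107/142, b=Δ1−h1·(2M1+M2)/6=-665/426
seg 2: a=-5, c=M2/2=637/142, d=(M3−M2)/(6·1)=-637/426, b=Δ2−h2·(2M2+M3)/6=1067/213
t_q=1 → seg 0, τ=1; S=-3+1291/426·τ+0·τ²+-163/426·τ³=-25/71

  seg 0: a=-3 b=1291/426 c=0 d=-163/426
  seg 1: a=0 b=-665/426 c=-163/71 d=107/142
  seg 2: a=-5 b=1067/213 c=637/142 d=-637/426
S(1) = -25/71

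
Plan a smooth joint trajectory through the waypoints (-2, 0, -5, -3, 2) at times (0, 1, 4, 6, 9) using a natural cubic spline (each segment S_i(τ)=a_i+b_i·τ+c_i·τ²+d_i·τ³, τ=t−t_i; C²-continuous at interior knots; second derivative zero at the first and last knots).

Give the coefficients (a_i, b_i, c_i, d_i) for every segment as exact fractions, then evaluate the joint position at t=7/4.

  seg 0: a=-2 b=892/339 c=0 d=-214/339
  seg 1: a=0 b=250/339 c=-214/113 d=1111/3051
  seg 2: a=-5 b=-269/339 c=469/339 d=-55/226
  seg 3: a=-3 b=617/339 c=-26/339 d=26/3051
S(7/4) = -2593/7232

Δ: Δ0=2, Δ1=-5/3, Δ2=1, Δ3=5/3
row 1: diag=8, rhs=-22; c'=3/8, d'=-11/4
row 2: denom=10−3·3/8=71/8; d'=(16−3·-11/4)/(71/8)=194/71
row 3: denom=10−2·16/71=678/71; d'=(4−2·194/71)/(678/71)=-52/339
back: M3=-52/339
back: M2=194/71−16/71·-52/339=938/339
back: M1=-11/4−3/8·938/339=-428/113
M: M0=0, M1=-428/113, M2=938/339, M3=-52/339, M4=0
seg 0: a=-2, c=M0/2=0, d=(M1−M0)/(6·1)=-214/339, b=Δ0−h0·(2M0+M1)/6=892/339
seg 1: a=0, c=M1/2=-214/113, d=(M2−M1)/(6·3)=1111/3051, b=Δ1−h1·(2M1+M2)/6=250/339
seg 2: a=-5, c=M2/2=469/339, d=(M3−M2)/(6·2)=-55/226, b=Δ2−h2·(2M2+M3)/6=-269/339
seg 3: a=-3, c=M3/2=-26/339, d=(M4−M3)/(6·3)=26/3051, b=Δ3−h3·(2M3+M4)/6=617/339
t_q=7/4 → seg 1, τ=3/4; S=0+250/339·τ+-214/113·τ²+1111/3051·τ³=-2593/7232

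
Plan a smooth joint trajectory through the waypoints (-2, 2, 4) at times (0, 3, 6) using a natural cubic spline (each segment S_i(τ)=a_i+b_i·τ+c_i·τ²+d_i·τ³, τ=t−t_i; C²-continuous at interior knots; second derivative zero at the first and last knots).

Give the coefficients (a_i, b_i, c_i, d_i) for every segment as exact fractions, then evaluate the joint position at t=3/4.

  seg 0: a=-2 b=3/2 c=0 d=-1/54
  seg 1: a=2 b=1 c=-1/6 d=1/54
S(3/4) = -113/128

Δ: Δ0=4/3, Δ1=2/3
row 1: diag=12, rhs=-4; c'=1/4, d'=-1/3
back: M1=-1/3
M: M0=0, M1=-1/3, M2=0
seg 0: a=-2, c=M0/2=0, d=(M1−M0)/(6·3)=-1/54, b=Δ0−h0·(2M0+M1)/6=3/2
seg 1: a=2, c=M1/2=-1/6, d=(M2−M1)/(6·3)=1/54, b=Δ1−h1·(2M1+M2)/6=1
t_q=3/4 → seg 0, τ=3/4; S=-2+3/2·τ+0·τ²+-1/54·τ³=-113/128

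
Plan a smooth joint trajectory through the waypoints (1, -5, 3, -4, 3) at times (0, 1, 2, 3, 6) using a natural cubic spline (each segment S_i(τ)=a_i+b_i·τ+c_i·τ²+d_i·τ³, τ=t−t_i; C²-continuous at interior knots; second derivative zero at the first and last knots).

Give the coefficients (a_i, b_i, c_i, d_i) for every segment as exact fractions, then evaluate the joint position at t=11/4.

Δ: Δ0=-6, Δ1=8, Δ2=-7, Δ3=7/3
row 1: diag=4, rhs=84; c'=1/4, d'=21
row 2: denom=4−1·1/4=15/4; d'=(-90−1·21)/(15/4)=-148/5
row 3: denom=8−1·4/15=116/15; d'=(56−1·-148/5)/(116/15)=321/29
back: M3=321/29
back: M2=-148/5−4/15·321/29=-944/29
back: M1=21−1/4·-944/29=845/29
M: M0=0, M1=845/29, M2=-944/29, M3=321/29, M4=0
seg 0: a=1, c=M0/2=0, d=(M1−M0)/(6·1)=845/174, b=Δ0−h0·(2M0+M1)/6=-1889/174
seg 1: a=-5, c=M1/2=845/58, d=(M2−M1)/(6·1)=-1789/174, b=Δ1−h1·(2M1+M2)/6=323/87
seg 2: a=3, c=M2/2=-472/29, d=(M3−M2)/(6·1)=1265/174, b=Δ2−h2·(2M2+M3)/6=349/174
seg 3: a=-4, c=M3/2=321/58, d=(M4−M3)/(6·3)=-107/174, b=Δ3−h3·(2M3+M4)/6=-760/87
t_q=11/4 → seg 2, τ=3/4; S=3+349/174·τ+-472/29·τ²+1265/174·τ³=-5879/3712

  seg 0: a=1 b=-1889/174 c=0 d=845/174
  seg 1: a=-5 b=323/87 c=845/58 d=-1789/174
  seg 2: a=3 b=349/174 c=-472/29 d=1265/174
  seg 3: a=-4 b=-760/87 c=321/58 d=-107/174
S(11/4) = -5879/3712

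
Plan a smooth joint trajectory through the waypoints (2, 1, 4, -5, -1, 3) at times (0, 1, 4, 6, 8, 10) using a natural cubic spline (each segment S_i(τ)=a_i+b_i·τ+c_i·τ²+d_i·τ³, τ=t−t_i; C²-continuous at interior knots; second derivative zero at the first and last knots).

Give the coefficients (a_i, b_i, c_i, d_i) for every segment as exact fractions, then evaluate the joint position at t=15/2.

  seg 0: a=2 b=-3221/2002 c=0 d=1219/2002
  seg 1: a=1 b=218/1001 c=3657/2002 d=-95/182
  seg 2: a=4 b=-449/154 c=-2874/1001 d=2081/2002
  seg 3: a=-5 b=-551/286 c=3369/1001 d=-5615/8008
  seg 4: a=-1 b=3125/1001 c=-3369/4004 d=1123/8008
S(15/2) = -13225/4928

Δ: Δ0=-1, Δ1=1, Δ2=-9/2, Δ3=2, Δ4=2
row 1: diag=8, rhs=12; c'=3/8, d'=3/2
row 2: denom=10−3·3/8=71/8; d'=(-33−3·3/2)/(71/8)=-300/71
row 3: denom=8−2·16/71=536/71; d'=(39−2·-300/71)/(536/71)=3369/536
row 4: denom=8−2·71/268=1001/134; d'=(0−2·3369/536)/(1001/134)=-3369/2002
back: M4=-3369/2002
back: M3=3369/536−71/268·-3369/2002=6738/1001
back: M2=-300/71−16/71·6738/1001=-5748/1001
back: M1=3/2−3/8·-5748/1001=3657/1001
M: M0=0, M1=3657/1001, M2=-5748/1001, M3=6738/1001, M4=-3369/2002, M5=0
seg 0: a=2, c=M0/2=0, d=(M1−M0)/(6·1)=1219/2002, b=Δ0−h0·(2M0+M1)/6=-3221/2002
seg 1: a=1, c=M1/2=3657/2002, d=(M2−M1)/(6·3)=-95/182, b=Δ1−h1·(2M1+M2)/6=218/1001
seg 2: a=4, c=M2/2=-2874/1001, d=(M3−M2)/(6·2)=2081/2002, b=Δ2−h2·(2M2+M3)/6=-449/154
seg 3: a=-5, c=M3/2=3369/1001, d=(M4−M3)/(6·2)=-5615/8008, b=Δ3−h3·(2M3+M4)/6=-551/286
seg 4: a=-1, c=M4/2=-3369/4004, d=(M5−M4)/(6·2)=1123/8008, b=Δ4−h4·(2M4+M5)/6=3125/1001
t_q=15/2 → seg 3, τ=3/2; S=-5+-551/286·τ+3369/1001·τ²+-5615/8008·τ³=-13225/4928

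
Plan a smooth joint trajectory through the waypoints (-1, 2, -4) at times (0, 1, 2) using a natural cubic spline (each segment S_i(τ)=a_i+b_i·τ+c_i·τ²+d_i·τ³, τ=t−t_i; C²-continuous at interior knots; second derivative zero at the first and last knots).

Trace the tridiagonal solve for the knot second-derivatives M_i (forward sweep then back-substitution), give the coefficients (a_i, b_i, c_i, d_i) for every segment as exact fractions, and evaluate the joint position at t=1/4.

  seg 0: a=-1 b=21/4 c=0 d=-9/4
  seg 1: a=2 b=-3/2 c=-27/4 d=9/4
S(1/4) = 71/256

Δ: Δ0=3, Δ1=-6
row 1: diag=4, rhs=-54; c'=1/4, d'=-27/2
back: M1=-27/2
M: M0=0, M1=-27/2, M2=0
seg 0: a=-1, c=M0/2=0, d=(M1−M0)/(6·1)=-9/4, b=Δ0−h0·(2M0+M1)/6=21/4
seg 1: a=2, c=M1/2=-27/4, d=(M2−M1)/(6·1)=9/4, b=Δ1−h1·(2M1+M2)/6=-3/2
t_q=1/4 → seg 0, τ=1/4; S=-1+21/4·τ+0·τ²+-9/4·τ³=71/256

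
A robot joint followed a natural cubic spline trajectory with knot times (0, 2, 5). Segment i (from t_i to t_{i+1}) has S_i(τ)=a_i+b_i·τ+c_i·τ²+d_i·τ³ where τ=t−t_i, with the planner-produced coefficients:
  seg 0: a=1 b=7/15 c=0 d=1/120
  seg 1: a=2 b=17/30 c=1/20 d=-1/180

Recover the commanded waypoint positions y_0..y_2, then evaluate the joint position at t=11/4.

y_0=1 y_1=2 y_2=4
S(11/4) = 3137/1280

y_0 = S_0(0) = a_0 = 1
y_1 = S_1(0) = a_1 = 2
y_2 = S_1(3) = 4
t_q=11/4 is in segment 1 (τ=3/4); S_1(τ)=3137/1280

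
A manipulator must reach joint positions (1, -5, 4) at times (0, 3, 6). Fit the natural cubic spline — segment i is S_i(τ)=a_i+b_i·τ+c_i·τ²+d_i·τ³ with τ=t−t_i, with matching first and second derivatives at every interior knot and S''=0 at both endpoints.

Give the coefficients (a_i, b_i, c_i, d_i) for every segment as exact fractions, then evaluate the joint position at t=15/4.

  seg 0: a=1 b=-13/4 c=0 d=5/36
  seg 1: a=-5 b=1/2 c=5/4 d=-5/36
S(15/4) = -1019/256

Δ: Δ0=-2, Δ1=3
row 1: diag=12, rhs=30; c'=1/4, d'=5/2
back: M1=5/2
M: M0=0, M1=5/2, M2=0
seg 0: a=1, c=M0/2=0, d=(M1−M0)/(6·3)=5/36, b=Δ0−h0·(2M0+M1)/6=-13/4
seg 1: a=-5, c=M1/2=5/4, d=(M2−M1)/(6·3)=-5/36, b=Δ1−h1·(2M1+M2)/6=1/2
t_q=15/4 → seg 1, τ=3/4; S=-5+1/2·τ+5/4·τ²+-5/36·τ³=-1019/256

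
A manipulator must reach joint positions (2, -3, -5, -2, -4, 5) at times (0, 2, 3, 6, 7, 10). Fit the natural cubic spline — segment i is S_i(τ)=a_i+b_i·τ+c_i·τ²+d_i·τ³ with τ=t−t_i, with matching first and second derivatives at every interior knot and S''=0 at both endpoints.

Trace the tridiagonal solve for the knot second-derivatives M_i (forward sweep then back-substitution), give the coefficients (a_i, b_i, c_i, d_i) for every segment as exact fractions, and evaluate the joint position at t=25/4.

Δ: Δ0=-5/2, Δ1=-2, Δ2=1, Δ3=-2, Δ4=3
row 1: diag=6, rhs=3; c'=1/6, d'=1/2
row 2: denom=8−1·1/6=47/6; d'=(18−1·1/2)/(47/6)=105/47
row 3: denom=8−3·18/47=322/47; d'=(-18−3·105/47)/(322/47)=-1161/322
row 4: denom=8−1·47/322=2529/322; d'=(30−1·-1161/322)/(2529/322)=3607/843
back: M4=3607/843
back: M3=-1161/322−47/322·3607/843=-3566/843
back: M2=105/47−18/47·-3566/843=1083/281
back: M1=1/2−1/6·1083/281=-40/281
M: M0=0, M1=-40/281, M2=1083/281, M3=-3566/843, M4=3607/843, M5=0
seg 0: a=2, c=M0/2=0, d=(M1−M0)/(6·2)=-10/843, b=Δ0−h0·(2M0+M1)/6=-4135/1686
seg 1: a=-3, c=M1/2=-20/281, d=(M2−M1)/(6·1)=1123/1686, b=Δ1−h1·(2M1+M2)/6=-4375/1686
seg 2: a=-5, c=M2/2=1083/562, d=(M3−M2)/(6·3)=-6815/15174, b=Δ2−h2·(2M2+M3)/6=-623/843
seg 3: a=-2, c=M3/2=-1783/843, d=(M4−M3)/(6·1)=797/562, b=Δ3−h3·(2M3+M4)/6=-2197/1686
seg 4: a=-4, c=M4/2=3607/1686, d=(M5−M4)/(6·3)=-3607/15174, b=Δ4−h4·(2M4+M5)/6=-1078/843
t_q=25/4 → seg 3, τ=1/4; S=-2+-2197/1686·τ+-1783/843·τ²+797/562·τ³=-87611/35968

  seg 0: a=2 b=-4135/1686 c=0 d=-10/843
  seg 1: a=-3 b=-4375/1686 c=-20/281 d=1123/1686
  seg 2: a=-5 b=-623/843 c=1083/562 d=-6815/15174
  seg 3: a=-2 b=-2197/1686 c=-1783/843 d=797/562
  seg 4: a=-4 b=-1078/843 c=3607/1686 d=-3607/15174
S(25/4) = -87611/35968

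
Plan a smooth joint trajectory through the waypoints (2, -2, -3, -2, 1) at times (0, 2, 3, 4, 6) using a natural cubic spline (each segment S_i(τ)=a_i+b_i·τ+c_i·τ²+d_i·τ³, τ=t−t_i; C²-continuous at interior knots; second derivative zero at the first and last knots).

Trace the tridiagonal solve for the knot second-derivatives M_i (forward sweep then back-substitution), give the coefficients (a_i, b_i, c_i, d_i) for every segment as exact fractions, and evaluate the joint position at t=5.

  seg 0: a=2 b=-287/132 c=0 d=23/528
  seg 1: a=-2 b=-109/66 c=23/88 d=103/264
  seg 2: a=-3 b=1/24 c=63/44 d=-125/264
  seg 3: a=-2 b=49/33 c=1/88 d=-1/528
S(5) = -89/176

Δ: Δ0=-2, Δ1=-1, Δ2=1, Δ3=3/2
row 1: diag=6, rhs=6; c'=1/6, d'=1
row 2: denom=4−1·1/6=23/6; d'=(12−1·1)/(23/6)=66/23
row 3: denom=6−1·6/23=132/23; d'=(3−1·66/23)/(132/23)=1/44
back: M3=1/44
back: M2=66/23−6/23·1/44=63/22
back: M1=1−1/6·63/22=23/44
M: M0=0, M1=23/44, M2=63/22, M3=1/44, M4=0
seg 0: a=2, c=M0/2=0, d=(M1−M0)/(6·2)=23/528, b=Δ0−h0·(2M0+M1)/6=-287/132
seg 1: a=-2, c=M1/2=23/88, d=(M2−M1)/(6·1)=103/264, b=Δ1−h1·(2M1+M2)/6=-109/66
seg 2: a=-3, c=M2/2=63/44, d=(M3−M2)/(6·1)=-125/264, b=Δ2−h2·(2M2+M3)/6=1/24
seg 3: a=-2, c=M3/2=1/88, d=(M4−M3)/(6·2)=-1/528, b=Δ3−h3·(2M3+M4)/6=49/33
t_q=5 → seg 3, τ=1; S=-2+49/33·τ+1/88·τ²+-1/528·τ³=-89/176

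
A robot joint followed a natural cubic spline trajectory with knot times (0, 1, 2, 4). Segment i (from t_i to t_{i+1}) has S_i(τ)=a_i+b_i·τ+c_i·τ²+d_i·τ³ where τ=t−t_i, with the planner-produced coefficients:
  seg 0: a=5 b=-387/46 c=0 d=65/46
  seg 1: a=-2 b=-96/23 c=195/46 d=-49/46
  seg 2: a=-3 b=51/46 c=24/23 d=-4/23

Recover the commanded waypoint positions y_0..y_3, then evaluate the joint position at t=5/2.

y_0 = S_0(0) = a_0 = 5
y_1 = S_1(0) = a_1 = -2
y_2 = S_2(0) = a_2 = -3
y_3 = S_2(2) = 2
t_q=5/2 is in segment 2 (τ=1/2); S_2(τ)=-203/92

y_0=5 y_1=-2 y_2=-3 y_3=2
S(5/2) = -203/92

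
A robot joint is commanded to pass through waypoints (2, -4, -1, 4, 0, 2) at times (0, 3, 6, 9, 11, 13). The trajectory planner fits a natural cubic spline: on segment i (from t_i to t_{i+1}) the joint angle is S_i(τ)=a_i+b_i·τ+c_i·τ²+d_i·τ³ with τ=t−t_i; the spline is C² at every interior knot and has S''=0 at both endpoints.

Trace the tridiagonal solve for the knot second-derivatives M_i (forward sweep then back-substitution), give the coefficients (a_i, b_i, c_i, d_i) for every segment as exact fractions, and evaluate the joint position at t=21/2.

  seg 0: a=2 b=-4157/1566 c=0 d=1025/14094
  seg 1: a=-4 b=-541/783 c=1025/1566 d=-427/14094
  seg 2: a=-1 b=3787/1566 c=299/783 d=-2971/14094
  seg 3: a=4 b=-769/783 c=-791/522 d=394/783
  seg 4: a=0 b=-787/783 c=785/522 d=-785/3132
S(21/2) = 1703/2088

Δ: Δ0=-2, Δ1=1, Δ2=5/3, Δ3=-2, Δ4=1
row 1: diag=12, rhs=18; c'=1/4, d'=3/2
row 2: denom=12−3·1/4=45/4; d'=(4−3·3/2)/(45/4)=-2/45
row 3: denom=10−3·4/15=46/5; d'=(-22−3·-2/45)/(46/5)=-164/69
row 4: denom=8−2·5/23=174/23; d'=(18−2·-164/69)/(174/23)=785/261
back: M4=785/261
back: M3=-164/69−5/23·785/261=-791/261
back: M2=-2/45−4/15·-791/261=598/783
back: M1=3/2−1/4·598/783=1025/783
M: M0=0, M1=1025/783, M2=598/783, M3=-791/261, M4=785/261, M5=0
seg 0: a=2, c=M0/2=0, d=(M1−M0)/(6·3)=1025/14094, b=Δ0−h0·(2M0+M1)/6=-4157/1566
seg 1: a=-4, c=M1/2=1025/1566, d=(M2−M1)/(6·3)=-427/14094, b=Δ1−h1·(2M1+M2)/6=-541/783
seg 2: a=-1, c=M2/2=299/783, d=(M3−M2)/(6·3)=-2971/14094, b=Δ2−h2·(2M2+M3)/6=3787/1566
seg 3: a=4, c=M3/2=-791/522, d=(M4−M3)/(6·2)=394/783, b=Δ3−h3·(2M3+M4)/6=-769/783
seg 4: a=0, c=M4/2=785/522, d=(M5−M4)/(6·2)=-785/3132, b=Δ4−h4·(2M4+M5)/6=-787/783
t_q=21/2 → seg 3, τ=3/2; S=4+-769/783·τ+-791/522·τ²+394/783·τ³=1703/2088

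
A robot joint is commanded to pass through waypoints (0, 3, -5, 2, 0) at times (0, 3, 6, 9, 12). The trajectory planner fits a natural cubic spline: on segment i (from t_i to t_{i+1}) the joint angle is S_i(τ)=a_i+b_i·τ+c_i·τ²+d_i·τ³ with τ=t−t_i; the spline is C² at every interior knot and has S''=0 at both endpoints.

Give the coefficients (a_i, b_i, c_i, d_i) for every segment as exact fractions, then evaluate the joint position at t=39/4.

  seg 0: a=0 b=67/28 c=0 d=-13/84
  seg 1: a=3 b=-25/14 c=-39/28 d=277/756
  seg 2: a=-5 b=-1/4 c=40/21 d=-263/756
  seg 3: a=2 b=25/14 c=-103/84 d=103/756
S(39/4) = 693/256

Δ: Δ0=1, Δ1=-8/3, Δ2=7/3, Δ3=-2/3
row 1: diag=12, rhs=-22; c'=1/4, d'=-11/6
row 2: denom=12−3·1/4=45/4; d'=(30−3·-11/6)/(45/4)=142/45
row 3: denom=12−3·4/15=56/5; d'=(-18−3·142/45)/(56/5)=-103/42
back: M3=-103/42
back: M2=142/45−4/15·-103/42=80/21
back: M1=-11/6−1/4·80/21=-39/14
M: M0=0, M1=-39/14, M2=80/21, M3=-103/42, M4=0
seg 0: a=0, c=M0/2=0, d=(M1−M0)/(6·3)=-13/84, b=Δ0−h0·(2M0+M1)/6=67/28
seg 1: a=3, c=M1/2=-39/28, d=(M2−M1)/(6·3)=277/756, b=Δ1−h1·(2M1+M2)/6=-25/14
seg 2: a=-5, c=M2/2=40/21, d=(M3−M2)/(6·3)=-263/756, b=Δ2−h2·(2M2+M3)/6=-1/4
seg 3: a=2, c=M3/2=-103/84, d=(M4−M3)/(6·3)=103/756, b=Δ3−h3·(2M3+M4)/6=25/14
t_q=39/4 → seg 3, τ=3/4; S=2+25/14·τ+-103/84·τ²+103/756·τ³=693/256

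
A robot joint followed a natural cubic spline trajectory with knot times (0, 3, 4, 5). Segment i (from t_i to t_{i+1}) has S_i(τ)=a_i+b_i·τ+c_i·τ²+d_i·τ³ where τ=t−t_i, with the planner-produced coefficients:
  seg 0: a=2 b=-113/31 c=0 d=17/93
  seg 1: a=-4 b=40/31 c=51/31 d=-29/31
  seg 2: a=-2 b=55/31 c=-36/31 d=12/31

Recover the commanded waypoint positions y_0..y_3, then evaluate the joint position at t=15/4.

y_0=2 y_1=-4 y_2=-2 y_3=-1
S(15/4) = -4963/1984

y_0 = S_0(0) = a_0 = 2
y_1 = S_1(0) = a_1 = -4
y_2 = S_2(0) = a_2 = -2
y_3 = S_2(1) = -1
t_q=15/4 is in segment 1 (τ=3/4); S_1(τ)=-4963/1984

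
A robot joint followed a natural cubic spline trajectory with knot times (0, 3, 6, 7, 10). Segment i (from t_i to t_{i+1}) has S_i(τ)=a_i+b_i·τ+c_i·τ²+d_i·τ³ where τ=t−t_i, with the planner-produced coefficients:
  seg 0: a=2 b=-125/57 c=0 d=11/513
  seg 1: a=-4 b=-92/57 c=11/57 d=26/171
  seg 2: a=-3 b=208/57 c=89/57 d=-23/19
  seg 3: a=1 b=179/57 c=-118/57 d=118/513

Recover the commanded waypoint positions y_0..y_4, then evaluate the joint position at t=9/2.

y_0 = S_0(0) = a_0 = 2
y_1 = S_1(0) = a_1 = -4
y_2 = S_2(0) = a_2 = -3
y_3 = S_3(0) = a_3 = 1
y_4 = S_3(3) = -2
t_q=9/2 is in segment 1 (τ=3/2); S_1(τ)=-104/19

y_0=2 y_1=-4 y_2=-3 y_3=1 y_4=-2
S(9/2) = -104/19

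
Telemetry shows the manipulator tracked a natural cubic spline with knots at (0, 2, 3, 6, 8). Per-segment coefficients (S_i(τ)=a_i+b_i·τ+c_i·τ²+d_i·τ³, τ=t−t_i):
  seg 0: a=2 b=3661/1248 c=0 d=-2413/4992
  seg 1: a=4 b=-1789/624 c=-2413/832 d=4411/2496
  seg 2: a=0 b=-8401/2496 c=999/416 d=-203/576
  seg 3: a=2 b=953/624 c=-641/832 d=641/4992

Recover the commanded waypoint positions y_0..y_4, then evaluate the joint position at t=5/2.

y_0=2 y_1=4 y_2=0 y_3=2 y_4=3
S(5/2) = 13727/6656

y_0 = S_0(0) = a_0 = 2
y_1 = S_1(0) = a_1 = 4
y_2 = S_2(0) = a_2 = 0
y_3 = S_3(0) = a_3 = 2
y_4 = S_3(2) = 3
t_q=5/2 is in segment 1 (τ=1/2); S_1(τ)=13727/6656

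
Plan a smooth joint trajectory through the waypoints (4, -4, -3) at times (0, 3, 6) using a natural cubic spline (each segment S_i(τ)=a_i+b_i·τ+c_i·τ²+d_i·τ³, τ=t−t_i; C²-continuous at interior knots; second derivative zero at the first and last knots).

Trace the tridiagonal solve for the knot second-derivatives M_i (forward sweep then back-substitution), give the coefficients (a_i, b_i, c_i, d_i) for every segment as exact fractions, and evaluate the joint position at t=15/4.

Δ: Δ0=-8/3, Δ1=1/3
row 1: diag=12, rhs=18; c'=1/4, d'=3/2
back: M1=3/2
M: M0=0, M1=3/2, M2=0
seg 0: a=4, c=M0/2=0, d=(M1−M0)/(6·3)=1/12, b=Δ0−h0·(2M0+M1)/6=-41/12
seg 1: a=-4, c=M1/2=3/4, d=(M2−M1)/(6·3)=-1/12, b=Δ1−h1·(2M1+M2)/6=-7/6
t_q=15/4 → seg 1, τ=3/4; S=-4+-7/6·τ+3/4·τ²+-1/12·τ³=-1149/256

  seg 0: a=4 b=-41/12 c=0 d=1/12
  seg 1: a=-4 b=-7/6 c=3/4 d=-1/12
S(15/4) = -1149/256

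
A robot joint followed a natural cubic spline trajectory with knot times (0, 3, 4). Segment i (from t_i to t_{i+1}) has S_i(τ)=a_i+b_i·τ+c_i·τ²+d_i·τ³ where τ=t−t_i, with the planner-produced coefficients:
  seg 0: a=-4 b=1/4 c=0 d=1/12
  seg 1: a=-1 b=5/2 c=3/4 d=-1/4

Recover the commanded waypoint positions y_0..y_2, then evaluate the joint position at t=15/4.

y_0=-4 y_1=-1 y_2=2
S(15/4) = 305/256

y_0 = S_0(0) = a_0 = -4
y_1 = S_1(0) = a_1 = -1
y_2 = S_1(1) = 2
t_q=15/4 is in segment 1 (τ=3/4); S_1(τ)=305/256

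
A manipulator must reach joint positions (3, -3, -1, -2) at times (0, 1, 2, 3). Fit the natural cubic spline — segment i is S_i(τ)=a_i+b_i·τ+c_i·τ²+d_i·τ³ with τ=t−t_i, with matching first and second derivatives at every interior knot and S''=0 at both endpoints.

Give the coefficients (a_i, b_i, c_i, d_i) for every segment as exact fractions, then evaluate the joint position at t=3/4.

  seg 0: a=3 b=-25/3 c=0 d=7/3
  seg 1: a=-3 b=-4/3 c=7 d=-11/3
  seg 2: a=-1 b=5/3 c=-4 d=4/3
S(3/4) = -145/64

Δ: Δ0=-6, Δ1=2, Δ2=-1
row 1: diag=4, rhs=48; c'=1/4, d'=12
row 2: denom=4−1·1/4=15/4; d'=(-18−1·12)/(15/4)=-8
back: M2=-8
back: M1=12−1/4·-8=14
M: M0=0, M1=14, M2=-8, M3=0
seg 0: a=3, c=M0/2=0, d=(M1−M0)/(6·1)=7/3, b=Δ0−h0·(2M0+M1)/6=-25/3
seg 1: a=-3, c=M1/2=7, d=(M2−M1)/(6·1)=-11/3, b=Δ1−h1·(2M1+M2)/6=-4/3
seg 2: a=-1, c=M2/2=-4, d=(M3−M2)/(6·1)=4/3, b=Δ2−h2·(2M2+M3)/6=5/3
t_q=3/4 → seg 0, τ=3/4; S=3+-25/3·τ+0·τ²+7/3·τ³=-145/64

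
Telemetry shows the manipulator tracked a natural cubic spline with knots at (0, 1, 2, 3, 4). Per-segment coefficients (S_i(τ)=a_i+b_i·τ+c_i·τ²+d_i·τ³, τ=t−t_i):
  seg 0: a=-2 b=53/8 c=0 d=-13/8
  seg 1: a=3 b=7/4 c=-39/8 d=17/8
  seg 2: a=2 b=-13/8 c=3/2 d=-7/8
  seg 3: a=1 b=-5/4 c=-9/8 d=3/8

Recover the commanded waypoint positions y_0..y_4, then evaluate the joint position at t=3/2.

y_0=-2 y_1=3 y_2=2 y_3=1 y_4=-1
S(3/2) = 187/64

y_0 = S_0(0) = a_0 = -2
y_1 = S_1(0) = a_1 = 3
y_2 = S_2(0) = a_2 = 2
y_3 = S_3(0) = a_3 = 1
y_4 = S_3(1) = -1
t_q=3/2 is in segment 1 (τ=1/2); S_1(τ)=187/64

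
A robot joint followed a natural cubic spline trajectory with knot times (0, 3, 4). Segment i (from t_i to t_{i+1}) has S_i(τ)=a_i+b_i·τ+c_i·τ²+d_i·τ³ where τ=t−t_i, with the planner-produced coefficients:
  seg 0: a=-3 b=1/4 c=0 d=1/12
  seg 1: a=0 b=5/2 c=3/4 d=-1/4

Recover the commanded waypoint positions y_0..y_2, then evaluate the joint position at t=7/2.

y_0=-3 y_1=0 y_2=3
S(7/2) = 45/32

y_0 = S_0(0) = a_0 = -3
y_1 = S_1(0) = a_1 = 0
y_2 = S_1(1) = 3
t_q=7/2 is in segment 1 (τ=1/2); S_1(τ)=45/32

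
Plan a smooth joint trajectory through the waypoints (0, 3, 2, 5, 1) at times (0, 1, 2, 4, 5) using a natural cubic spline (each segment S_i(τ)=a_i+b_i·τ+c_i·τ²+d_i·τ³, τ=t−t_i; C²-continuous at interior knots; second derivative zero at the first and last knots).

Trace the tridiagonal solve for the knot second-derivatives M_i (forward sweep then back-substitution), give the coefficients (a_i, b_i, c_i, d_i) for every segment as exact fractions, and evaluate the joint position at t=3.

  seg 0: a=0 b=260/61 c=0 d=-77/61
  seg 1: a=3 b=29/61 c=-231/61 d=141/61
  seg 2: a=2 b=-10/61 c=192/61 d=-565/488
  seg 3: a=5 b=-179/122 c=-927/244 d=309/244
S(3) = 1867/488

Δ: Δ0=3, Δ1=-1, Δ2=3/2, Δ3=-4
row 1: diag=4, rhs=-24; c'=1/4, d'=-6
row 2: denom=6−1·1/4=23/4; d'=(15−1·-6)/(23/4)=84/23
row 3: denom=6−2·8/23=122/23; d'=(-33−2·84/23)/(122/23)=-927/122
back: M3=-927/122
back: M2=84/23−8/23·-927/122=384/61
back: M1=-6−1/4·384/61=-462/61
M: M0=0, M1=-462/61, M2=384/61, M3=-927/122, M4=0
seg 0: a=0, c=M0/2=0, d=(M1−M0)/(6·1)=-77/61, b=Δ0−h0·(2M0+M1)/6=260/61
seg 1: a=3, c=M1/2=-231/61, d=(M2−M1)/(6·1)=141/61, b=Δ1−h1·(2M1+M2)/6=29/61
seg 2: a=2, c=M2/2=192/61, d=(M3−M2)/(6·2)=-565/488, b=Δ2−h2·(2M2+M3)/6=-10/61
seg 3: a=5, c=M3/2=-927/244, d=(M4−M3)/(6·1)=309/244, b=Δ3−h3·(2M3+M4)/6=-179/122
t_q=3 → seg 2, τ=1; S=2+-10/61·τ+192/61·τ²+-565/488·τ³=1867/488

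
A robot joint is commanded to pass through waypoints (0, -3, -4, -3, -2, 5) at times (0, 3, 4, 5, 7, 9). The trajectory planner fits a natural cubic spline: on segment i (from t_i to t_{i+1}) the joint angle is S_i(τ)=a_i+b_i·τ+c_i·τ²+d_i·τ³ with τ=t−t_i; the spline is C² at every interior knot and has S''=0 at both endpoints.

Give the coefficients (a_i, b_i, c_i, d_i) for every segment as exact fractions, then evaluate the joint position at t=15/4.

Δ: Δ0=-1, Δ1=-1, Δ2=1, Δ3=1/2, Δ4=7/2
row 1: diag=8, rhs=0; c'=1/8, d'=0
row 2: denom=4−1·1/8=31/8; d'=(12−1·0)/(31/8)=96/31
row 3: denom=6−1·8/31=178/31; d'=(-3−1·96/31)/(178/31)=-189/178
row 4: denom=8−2·31/89=650/89; d'=(18−2·-189/178)/(650/89)=1791/650
back: M4=1791/650
back: M3=-189/178−31/89·1791/650=-657/325
back: M2=96/31−8/31·-657/325=1176/325
back: M1=0−1/8·1176/325=-147/325
M: M0=0, M1=-147/325, M2=1176/325, M3=-657/325, M4=1791/650, M5=0
seg 0: a=0, c=M0/2=0, d=(M1−M0)/(6·3)=-49/1950, b=Δ0−h0·(2M0+M1)/6=-503/650
seg 1: a=-3, c=M1/2=-147/650, d=(M2−M1)/(6·1)=441/650, b=Δ1−h1·(2M1+M2)/6=-472/325
seg 2: a=-4, c=M2/2=588/325, d=(M3−M2)/(6·1)=-47/50, b=Δ2−h2·(2M2+M3)/6=17/130
seg 3: a=-3, c=M3/2=-657/650, d=(M4−M3)/(6·2)=207/520, b=Δ3−h3·(2M3+M4)/6=302/325
seg 4: a=-2, c=M4/2=1791/1300, d=(M5−M4)/(6·2)=-597/2600, b=Δ4−h4·(2M4+M5)/6=1081/650
t_q=15/4 → seg 1, τ=3/4; S=-3+-472/325·τ+-147/650·τ²+441/650·τ³=-163497/41600

  seg 0: a=0 b=-503/650 c=0 d=-49/1950
  seg 1: a=-3 b=-472/325 c=-147/650 d=441/650
  seg 2: a=-4 b=17/130 c=588/325 d=-47/50
  seg 3: a=-3 b=302/325 c=-657/650 d=207/520
  seg 4: a=-2 b=1081/650 c=1791/1300 d=-597/2600
S(15/4) = -163497/41600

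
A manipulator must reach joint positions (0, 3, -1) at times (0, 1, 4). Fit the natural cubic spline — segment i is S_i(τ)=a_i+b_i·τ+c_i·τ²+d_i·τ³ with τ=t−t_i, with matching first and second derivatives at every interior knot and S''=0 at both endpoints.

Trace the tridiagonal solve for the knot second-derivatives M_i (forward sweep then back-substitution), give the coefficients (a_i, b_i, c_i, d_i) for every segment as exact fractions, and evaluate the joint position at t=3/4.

Δ: Δ0=3, Δ1=-4/3
row 1: diag=8, rhs=-26; c'=3/8, d'=-13/4
back: M1=-13/4
M: M0=0, M1=-13/4, M2=0
seg 0: a=0, c=M0/2=0, d=(M1−M0)/(6·1)=-13/24, b=Δ0−h0·(2M0+M1)/6=85/24
seg 1: a=3, c=M1/2=-13/8, d=(M2−M1)/(6·3)=13/72, b=Δ1−h1·(2M1+M2)/6=23/12
t_q=3/4 → seg 0, τ=3/4; S=0+85/24·τ+0·τ²+-13/24·τ³=1243/512

  seg 0: a=0 b=85/24 c=0 d=-13/24
  seg 1: a=3 b=23/12 c=-13/8 d=13/72
S(3/4) = 1243/512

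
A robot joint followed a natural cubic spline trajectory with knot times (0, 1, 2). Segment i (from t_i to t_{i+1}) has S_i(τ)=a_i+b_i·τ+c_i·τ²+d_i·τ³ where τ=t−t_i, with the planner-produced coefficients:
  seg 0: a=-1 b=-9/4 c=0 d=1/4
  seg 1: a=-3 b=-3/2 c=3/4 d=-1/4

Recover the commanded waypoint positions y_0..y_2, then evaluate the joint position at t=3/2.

y_0=-1 y_1=-3 y_2=-4
S(3/2) = -115/32

y_0 = S_0(0) = a_0 = -1
y_1 = S_1(0) = a_1 = -3
y_2 = S_1(1) = -4
t_q=3/2 is in segment 1 (τ=1/2); S_1(τ)=-115/32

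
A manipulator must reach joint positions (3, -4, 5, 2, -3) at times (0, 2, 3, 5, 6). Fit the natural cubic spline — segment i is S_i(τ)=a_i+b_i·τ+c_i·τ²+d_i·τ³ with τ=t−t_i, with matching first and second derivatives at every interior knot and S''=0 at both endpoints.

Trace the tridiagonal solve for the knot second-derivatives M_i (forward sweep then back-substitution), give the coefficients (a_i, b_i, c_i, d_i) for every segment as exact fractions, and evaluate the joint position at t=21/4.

  seg 0: a=3 b=-521/62 c=0 d=38/31
  seg 1: a=-4 b=391/62 c=228/31 d=-289/62
  seg 2: a=5 b=218/31 c=-411/62 d=293/248
  seg 3: a=2 b=-329/62 c=57/124 d=-19/124
S(21/4) = 5553/7936

Δ: Δ0=-7/2, Δ1=9, Δ2=-3/2, Δ3=-5
row 1: diag=6, rhs=75; c'=1/6, d'=25/2
row 2: denom=6−1·1/6=35/6; d'=(-63−1·25/2)/(35/6)=-453/35
row 3: denom=6−2·12/35=186/35; d'=(-21−2·-453/35)/(186/35)=57/62
back: M3=57/62
back: M2=-453/35−12/35·57/62=-411/31
back: M1=25/2−1/6·-411/31=456/31
M: M0=0, M1=456/31, M2=-411/31, M3=57/62, M4=0
seg 0: a=3, c=M0/2=0, d=(M1−M0)/(6·2)=38/31, b=Δ0−h0·(2M0+M1)/6=-521/62
seg 1: a=-4, c=M1/2=228/31, d=(M2−M1)/(6·1)=-289/62, b=Δ1−h1·(2M1+M2)/6=391/62
seg 2: a=5, c=M2/2=-411/62, d=(M3−M2)/(6·2)=293/248, b=Δ2−h2·(2M2+M3)/6=218/31
seg 3: a=2, c=M3/2=57/124, d=(M4−M3)/(6·1)=-19/124, b=Δ3−h3·(2M3+M4)/6=-329/62
t_q=21/4 → seg 3, τ=1/4; S=2+-329/62·τ+57/124·τ²+-19/124·τ³=5553/7936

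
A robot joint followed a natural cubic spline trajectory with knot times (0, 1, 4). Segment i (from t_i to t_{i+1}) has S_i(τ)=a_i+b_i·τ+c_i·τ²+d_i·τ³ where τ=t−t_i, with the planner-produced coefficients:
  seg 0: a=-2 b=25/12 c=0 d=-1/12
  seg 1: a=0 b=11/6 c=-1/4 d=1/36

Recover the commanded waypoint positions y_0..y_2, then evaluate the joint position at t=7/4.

y_0 = S_0(0) = a_0 = -2
y_1 = S_1(0) = a_1 = 0
y_2 = S_1(3) = 4
t_q=7/4 is in segment 1 (τ=3/4); S_1(τ)=319/256

y_0=-2 y_1=0 y_2=4
S(7/4) = 319/256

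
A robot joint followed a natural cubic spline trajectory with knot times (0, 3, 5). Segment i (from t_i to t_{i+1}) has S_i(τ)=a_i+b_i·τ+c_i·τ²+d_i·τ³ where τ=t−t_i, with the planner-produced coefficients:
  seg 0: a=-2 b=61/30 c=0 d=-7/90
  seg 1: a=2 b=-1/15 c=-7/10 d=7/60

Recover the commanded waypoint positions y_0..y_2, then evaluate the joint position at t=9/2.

y_0=-2 y_1=2 y_2=0
S(9/2) = 23/32

y_0 = S_0(0) = a_0 = -2
y_1 = S_1(0) = a_1 = 2
y_2 = S_1(2) = 0
t_q=9/2 is in segment 1 (τ=3/2); S_1(τ)=23/32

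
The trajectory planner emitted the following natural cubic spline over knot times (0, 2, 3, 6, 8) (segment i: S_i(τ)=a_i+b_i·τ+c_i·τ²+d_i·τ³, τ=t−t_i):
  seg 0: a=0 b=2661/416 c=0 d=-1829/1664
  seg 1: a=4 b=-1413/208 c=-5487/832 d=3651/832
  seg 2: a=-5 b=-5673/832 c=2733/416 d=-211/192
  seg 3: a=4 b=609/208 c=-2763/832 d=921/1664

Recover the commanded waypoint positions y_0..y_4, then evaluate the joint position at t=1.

y_0 = S_0(0) = a_0 = 0
y_1 = S_1(0) = a_1 = 4
y_2 = S_2(0) = a_2 = -5
y_3 = S_3(0) = a_3 = 4
y_4 = S_3(2) = 1
t_q=1 is in segment 0 (τ=1); S_0(τ)=8815/1664

y_0=0 y_1=4 y_2=-5 y_3=4 y_4=1
S(1) = 8815/1664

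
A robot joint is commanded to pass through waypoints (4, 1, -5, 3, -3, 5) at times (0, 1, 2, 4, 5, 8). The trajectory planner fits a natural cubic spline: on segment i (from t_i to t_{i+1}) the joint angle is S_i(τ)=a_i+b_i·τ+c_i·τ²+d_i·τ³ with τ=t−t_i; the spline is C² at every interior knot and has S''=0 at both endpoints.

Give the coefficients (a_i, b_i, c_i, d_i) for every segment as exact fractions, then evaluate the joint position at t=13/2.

Δ: Δ0=-3, Δ1=-6, Δ2=4, Δ3=-6, Δ4=8/3
row 1: diag=4, rhs=-18; c'=1/4, d'=-9/2
row 2: denom=6−1·1/4=23/4; d'=(60−1·-9/2)/(23/4)=258/23
row 3: denom=6−2·8/23=122/23; d'=(-60−2·258/23)/(122/23)=-948/61
row 4: denom=8−1·23/122=953/122; d'=(52−1·-948/61)/(953/122)=8240/953
back: M4=8240/953
back: M3=-948/61−23/122·8240/953=-16364/953
back: M2=258/23−8/23·-16364/953=16382/953
back: M1=-9/2−1/4·16382/953=-8384/953
M: M0=0, M1=-8384/953, M2=16382/953, M3=-16364/953, M4=8240/953, M5=0
seg 0: a=4, c=M0/2=0, d=(M1−M0)/(6·1)=-4192/2859, b=Δ0−h0·(2M0+M1)/6=-4385/2859
seg 1: a=1, c=M1/2=-4192/953, d=(M2−M1)/(6·1)=12383/2859, b=Δ1−h1·(2M1+M2)/6=-16961/2859
seg 2: a=-5, c=M2/2=8191/953, d=(M3−M2)/(6·2)=-16373/5718, b=Δ2−h2·(2M2+M3)/6=-4964/2859
seg 3: a=3, c=M3/2=-8182/953, d=(M4−M3)/(6·1)=12302/2859, b=Δ3−h3·(2M3+M4)/6=-4910/2859
seg 4: a=-3, c=M4/2=4120/953, d=(M5−M4)/(6·3)=-4120/8577, b=Δ4−h4·(2M4+M5)/6=-17096/2859
t_q=13/2 → seg 4, τ=3/2; S=-3+-17096/2859·τ+4120/953·τ²+-4120/8577·τ³=-3682/953

  seg 0: a=4 b=-4385/2859 c=0 d=-4192/2859
  seg 1: a=1 b=-16961/2859 c=-4192/953 d=12383/2859
  seg 2: a=-5 b=-4964/2859 c=8191/953 d=-16373/5718
  seg 3: a=3 b=-4910/2859 c=-8182/953 d=12302/2859
  seg 4: a=-3 b=-17096/2859 c=4120/953 d=-4120/8577
S(13/2) = -3682/953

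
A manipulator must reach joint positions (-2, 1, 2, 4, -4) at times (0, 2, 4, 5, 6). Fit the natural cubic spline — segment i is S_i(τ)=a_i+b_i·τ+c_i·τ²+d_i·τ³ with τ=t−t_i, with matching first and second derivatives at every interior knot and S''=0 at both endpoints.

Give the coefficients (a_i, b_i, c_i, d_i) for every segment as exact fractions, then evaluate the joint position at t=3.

  seg 0: a=-2 b=181/84 c=0 d=-55/336
  seg 1: a=1 b=4/21 c=-55/56 d=191/336
  seg 2: a=2 b=37/12 c=17/7 d=-295/84
  seg 3: a=4 b=-109/42 c=-227/28 d=227/84
S(3) = 87/112

Δ: Δ0=3/2, Δ1=1/2, Δ2=2, Δ3=-8
row 1: diag=8, rhs=-6; c'=1/4, d'=-3/4
row 2: denom=6−2·1/4=11/2; d'=(9−2·-3/4)/(11/2)=21/11
row 3: denom=4−1·2/11=42/11; d'=(-60−1·21/11)/(42/11)=-227/14
back: M3=-227/14
back: M2=21/11−2/11·-227/14=34/7
back: M1=-3/4−1/4·34/7=-55/28
M: M0=0, M1=-55/28, M2=34/7, M3=-227/14, M4=0
seg 0: a=-2, c=M0/2=0, d=(M1−M0)/(6·2)=-55/336, b=Δ0−h0·(2M0+M1)/6=181/84
seg 1: a=1, c=M1/2=-55/56, d=(M2−M1)/(6·2)=191/336, b=Δ1−h1·(2M1+M2)/6=4/21
seg 2: a=2, c=M2/2=17/7, d=(M3−M2)/(6·1)=-295/84, b=Δ2−h2·(2M2+M3)/6=37/12
seg 3: a=4, c=M3/2=-227/28, d=(M4−M3)/(6·1)=227/84, b=Δ3−h3·(2M3+M4)/6=-109/42
t_q=3 → seg 1, τ=1; S=1+4/21·τ+-55/56·τ²+191/336·τ³=87/112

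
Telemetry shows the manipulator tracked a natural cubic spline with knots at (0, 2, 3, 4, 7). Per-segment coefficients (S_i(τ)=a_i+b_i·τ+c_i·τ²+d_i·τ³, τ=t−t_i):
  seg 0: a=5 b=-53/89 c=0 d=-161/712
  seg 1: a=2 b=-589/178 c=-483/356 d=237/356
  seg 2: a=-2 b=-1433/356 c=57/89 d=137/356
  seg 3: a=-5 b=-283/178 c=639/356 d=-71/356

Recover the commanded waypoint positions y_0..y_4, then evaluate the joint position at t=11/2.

y_0 = S_0(0) = a_0 = 5
y_1 = S_1(0) = a_1 = 2
y_2 = S_2(0) = a_2 = -2
y_3 = S_3(0) = a_3 = -5
y_4 = S_3(3) = 1
t_q=11/2 is in segment 3 (τ=3/2); S_3(τ)=-11447/2848

y_0=5 y_1=2 y_2=-2 y_3=-5 y_4=1
S(11/2) = -11447/2848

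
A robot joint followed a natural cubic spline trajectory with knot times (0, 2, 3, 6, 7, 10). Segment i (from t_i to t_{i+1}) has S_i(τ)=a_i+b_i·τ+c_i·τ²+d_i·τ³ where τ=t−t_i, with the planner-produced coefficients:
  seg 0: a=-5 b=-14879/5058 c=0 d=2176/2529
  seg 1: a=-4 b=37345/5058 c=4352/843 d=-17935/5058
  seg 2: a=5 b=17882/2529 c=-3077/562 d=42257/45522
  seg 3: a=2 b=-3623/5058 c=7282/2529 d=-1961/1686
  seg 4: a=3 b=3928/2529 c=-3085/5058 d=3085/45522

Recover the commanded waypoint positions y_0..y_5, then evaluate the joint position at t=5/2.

y_0=-5 y_1=-4 y_2=5 y_3=2 y_4=3 y_5=4
S(5/2) = 7271/13488

y_0 = S_0(0) = a_0 = -5
y_1 = S_1(0) = a_1 = -4
y_2 = S_2(0) = a_2 = 5
y_3 = S_3(0) = a_3 = 2
y_4 = S_4(0) = a_4 = 3
y_5 = S_4(3) = 4
t_q=5/2 is in segment 1 (τ=1/2); S_1(τ)=7271/13488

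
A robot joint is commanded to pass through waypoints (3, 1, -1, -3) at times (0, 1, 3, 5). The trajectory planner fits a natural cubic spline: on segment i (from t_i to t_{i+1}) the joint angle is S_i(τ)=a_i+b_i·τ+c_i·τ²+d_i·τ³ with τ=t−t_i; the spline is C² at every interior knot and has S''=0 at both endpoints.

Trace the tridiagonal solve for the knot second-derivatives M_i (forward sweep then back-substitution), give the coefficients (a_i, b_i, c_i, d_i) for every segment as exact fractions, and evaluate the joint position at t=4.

Δ: Δ0=-2, Δ1=-1, Δ2=-1
row 1: diag=6, rhs=6; c'=1/3, d'=1
row 2: denom=8−2·1/3=22/3; d'=(0−2·1)/(22/3)=-3/11
back: M2=-3/11
back: M1=1−1/3·-3/11=12/11
M: M0=0, M1=12/11, M2=-3/11, M3=0
seg 0: a=3, c=M0/2=0, d=(M1−M0)/(6·1)=2/11, b=Δ0−h0·(2M0+M1)/6=-24/11
seg 1: a=1, c=M1/2=6/11, d=(M2−M1)/(6·2)=-5/44, b=Δ1−h1·(2M1+M2)/6=-18/11
seg 2: a=-1, c=M2/2=-3/22, d=(M3−M2)/(6·2)=1/44, b=Δ2−h2·(2M2+M3)/6=-9/11
t_q=4 → seg 2, τ=1; S=-1+-9/11·τ+-3/22·τ²+1/44·τ³=-85/44

  seg 0: a=3 b=-24/11 c=0 d=2/11
  seg 1: a=1 b=-18/11 c=6/11 d=-5/44
  seg 2: a=-1 b=-9/11 c=-3/22 d=1/44
S(4) = -85/44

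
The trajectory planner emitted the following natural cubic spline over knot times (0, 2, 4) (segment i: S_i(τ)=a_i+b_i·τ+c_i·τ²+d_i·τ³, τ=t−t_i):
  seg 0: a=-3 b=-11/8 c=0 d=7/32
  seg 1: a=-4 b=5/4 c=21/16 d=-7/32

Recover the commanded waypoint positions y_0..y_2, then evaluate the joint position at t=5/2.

y_0=-3 y_1=-4 y_2=2
S(5/2) = -787/256

y_0 = S_0(0) = a_0 = -3
y_1 = S_1(0) = a_1 = -4
y_2 = S_1(2) = 2
t_q=5/2 is in segment 1 (τ=1/2); S_1(τ)=-787/256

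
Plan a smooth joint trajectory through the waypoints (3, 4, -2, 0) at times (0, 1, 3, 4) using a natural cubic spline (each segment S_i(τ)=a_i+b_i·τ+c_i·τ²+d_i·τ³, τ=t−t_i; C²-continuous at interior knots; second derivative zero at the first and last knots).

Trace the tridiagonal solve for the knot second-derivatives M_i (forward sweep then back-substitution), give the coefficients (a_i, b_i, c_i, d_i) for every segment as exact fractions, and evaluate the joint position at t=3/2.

Δ: Δ0=1, Δ1=-3, Δ2=2
row 1: diag=6, rhs=-24; c'=1/3, d'=-4
row 2: denom=6−2·1/3=16/3; d'=(30−2·-4)/(16/3)=57/8
back: M2=57/8
back: M1=-4−1/3·57/8=-51/8
M: M0=0, M1=-51/8, M2=57/8, M3=0
seg 0: a=3, c=M0/2=0, d=(M1−M0)/(6·1)=-17/16, b=Δ0−h0·(2M0+M1)/6=33/16
seg 1: a=4, c=M1/2=-51/16, d=(M2−M1)/(6·2)=9/8, b=Δ1−h1·(2M1+M2)/6=-9/8
seg 2: a=-2, c=M2/2=57/16, d=(M3−M2)/(6·1)=-19/16, b=Δ2−h2·(2M2+M3)/6=-3/8
t_q=3/2 → seg 1, τ=1/2; S=4+-9/8·τ+-51/16·τ²+9/8·τ³=89/32

  seg 0: a=3 b=33/16 c=0 d=-17/16
  seg 1: a=4 b=-9/8 c=-51/16 d=9/8
  seg 2: a=-2 b=-3/8 c=57/16 d=-19/16
S(3/2) = 89/32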